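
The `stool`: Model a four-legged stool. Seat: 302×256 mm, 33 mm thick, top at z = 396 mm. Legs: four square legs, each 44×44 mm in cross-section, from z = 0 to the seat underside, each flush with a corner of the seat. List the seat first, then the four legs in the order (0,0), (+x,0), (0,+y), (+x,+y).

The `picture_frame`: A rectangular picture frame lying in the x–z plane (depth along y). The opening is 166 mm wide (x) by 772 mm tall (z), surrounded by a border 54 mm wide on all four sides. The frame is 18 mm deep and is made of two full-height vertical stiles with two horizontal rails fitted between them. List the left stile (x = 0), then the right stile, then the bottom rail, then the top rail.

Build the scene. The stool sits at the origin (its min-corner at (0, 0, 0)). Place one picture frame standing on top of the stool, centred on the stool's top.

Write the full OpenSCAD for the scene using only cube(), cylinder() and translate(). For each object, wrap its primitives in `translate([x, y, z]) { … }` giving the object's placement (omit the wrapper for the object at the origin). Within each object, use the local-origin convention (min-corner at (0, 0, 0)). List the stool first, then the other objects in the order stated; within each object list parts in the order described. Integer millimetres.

translate([0, 0, 363]) cube([302, 256, 33]);
cube([44, 44, 363]);
translate([258, 0, 0]) cube([44, 44, 363]);
translate([0, 212, 0]) cube([44, 44, 363]);
translate([258, 212, 0]) cube([44, 44, 363]);
translate([14, 119, 396]) {
  cube([54, 18, 880]);
  translate([220, 0, 0]) cube([54, 18, 880]);
  translate([54, 0, 0]) cube([166, 18, 54]);
  translate([54, 0, 826]) cube([166, 18, 54]);
}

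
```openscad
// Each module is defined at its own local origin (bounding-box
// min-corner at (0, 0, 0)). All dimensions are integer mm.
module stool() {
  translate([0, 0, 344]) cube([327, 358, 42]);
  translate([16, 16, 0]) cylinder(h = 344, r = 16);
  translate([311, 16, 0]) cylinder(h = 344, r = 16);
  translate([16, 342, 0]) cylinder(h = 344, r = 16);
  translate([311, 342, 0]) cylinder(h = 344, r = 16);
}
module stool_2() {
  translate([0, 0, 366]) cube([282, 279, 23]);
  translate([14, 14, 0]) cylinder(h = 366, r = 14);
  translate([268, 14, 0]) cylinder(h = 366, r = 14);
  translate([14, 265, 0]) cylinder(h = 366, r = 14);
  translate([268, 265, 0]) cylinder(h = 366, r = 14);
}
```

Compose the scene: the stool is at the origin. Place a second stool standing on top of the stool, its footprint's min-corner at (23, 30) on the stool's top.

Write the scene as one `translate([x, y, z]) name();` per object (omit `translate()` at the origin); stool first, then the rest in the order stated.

stool();
translate([23, 30, 386]) stool_2();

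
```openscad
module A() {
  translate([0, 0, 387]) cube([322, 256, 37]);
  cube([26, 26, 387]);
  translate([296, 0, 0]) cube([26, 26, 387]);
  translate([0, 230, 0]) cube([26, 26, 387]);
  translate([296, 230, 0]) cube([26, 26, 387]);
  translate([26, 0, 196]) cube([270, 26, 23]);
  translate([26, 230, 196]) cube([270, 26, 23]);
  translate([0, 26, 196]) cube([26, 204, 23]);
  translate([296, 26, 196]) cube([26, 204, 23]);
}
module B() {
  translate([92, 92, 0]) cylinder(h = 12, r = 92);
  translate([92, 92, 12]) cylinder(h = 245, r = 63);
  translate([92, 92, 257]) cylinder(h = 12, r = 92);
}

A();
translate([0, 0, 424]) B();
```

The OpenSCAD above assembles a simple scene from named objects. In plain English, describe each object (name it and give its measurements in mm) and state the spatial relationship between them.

A is a simple wooden stool: a rectangular seat 322 mm (x) by 256 mm (y), 37 mm thick, top face at z = 424 mm, on four square legs, each 26×26 mm in cross-section. The legs rest on z = 0, each flush with a corner of the seat. Four stretchers, 26 mm wide and 23 mm tall, connect adjacent legs with their undersides at z = 196 mm, each running between the inner faces of the legs it joins and aligned with the legs' outer faces on the other axis.

B is a spool: two coaxial disc flanges of radius 92 mm and thickness 12 mm, joined by a core cylinder of radius 63 mm and height 245 mm. The lower flange rests on z = 0 and the three cylinders share a vertical axis.

The spool is on top of the stool.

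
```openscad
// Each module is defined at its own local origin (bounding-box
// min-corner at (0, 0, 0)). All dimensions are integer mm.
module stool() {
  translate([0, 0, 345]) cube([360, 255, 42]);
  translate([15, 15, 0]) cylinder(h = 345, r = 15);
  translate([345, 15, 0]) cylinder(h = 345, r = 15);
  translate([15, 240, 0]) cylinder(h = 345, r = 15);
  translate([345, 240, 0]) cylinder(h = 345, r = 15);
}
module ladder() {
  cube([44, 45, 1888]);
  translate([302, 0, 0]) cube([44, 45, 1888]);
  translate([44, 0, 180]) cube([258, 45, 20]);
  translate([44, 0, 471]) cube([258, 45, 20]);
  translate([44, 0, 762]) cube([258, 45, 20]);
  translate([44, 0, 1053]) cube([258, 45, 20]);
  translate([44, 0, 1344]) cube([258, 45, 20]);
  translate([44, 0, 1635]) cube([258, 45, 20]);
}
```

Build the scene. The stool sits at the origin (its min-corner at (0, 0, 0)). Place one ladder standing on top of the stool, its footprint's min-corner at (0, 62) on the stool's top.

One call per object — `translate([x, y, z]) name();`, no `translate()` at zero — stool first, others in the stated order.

stool();
translate([0, 62, 387]) ladder();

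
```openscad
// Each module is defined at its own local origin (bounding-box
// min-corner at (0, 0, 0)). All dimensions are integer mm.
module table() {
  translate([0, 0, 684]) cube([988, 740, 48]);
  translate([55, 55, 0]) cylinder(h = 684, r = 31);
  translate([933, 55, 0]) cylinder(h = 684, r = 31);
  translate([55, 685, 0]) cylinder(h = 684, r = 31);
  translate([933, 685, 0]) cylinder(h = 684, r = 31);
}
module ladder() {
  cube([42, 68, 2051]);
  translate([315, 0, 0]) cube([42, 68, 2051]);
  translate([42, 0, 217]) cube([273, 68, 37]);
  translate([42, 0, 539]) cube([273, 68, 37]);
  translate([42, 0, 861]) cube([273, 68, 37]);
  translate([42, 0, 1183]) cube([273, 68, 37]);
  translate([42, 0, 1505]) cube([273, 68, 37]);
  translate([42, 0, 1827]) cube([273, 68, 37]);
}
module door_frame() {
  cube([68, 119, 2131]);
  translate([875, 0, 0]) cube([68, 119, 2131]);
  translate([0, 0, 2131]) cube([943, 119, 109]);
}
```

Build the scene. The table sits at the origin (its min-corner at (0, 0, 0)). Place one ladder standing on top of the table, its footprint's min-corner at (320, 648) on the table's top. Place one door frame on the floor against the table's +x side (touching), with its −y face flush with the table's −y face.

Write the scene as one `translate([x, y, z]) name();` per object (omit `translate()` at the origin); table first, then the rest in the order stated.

table();
translate([320, 648, 732]) ladder();
translate([988, 0, 0]) door_frame();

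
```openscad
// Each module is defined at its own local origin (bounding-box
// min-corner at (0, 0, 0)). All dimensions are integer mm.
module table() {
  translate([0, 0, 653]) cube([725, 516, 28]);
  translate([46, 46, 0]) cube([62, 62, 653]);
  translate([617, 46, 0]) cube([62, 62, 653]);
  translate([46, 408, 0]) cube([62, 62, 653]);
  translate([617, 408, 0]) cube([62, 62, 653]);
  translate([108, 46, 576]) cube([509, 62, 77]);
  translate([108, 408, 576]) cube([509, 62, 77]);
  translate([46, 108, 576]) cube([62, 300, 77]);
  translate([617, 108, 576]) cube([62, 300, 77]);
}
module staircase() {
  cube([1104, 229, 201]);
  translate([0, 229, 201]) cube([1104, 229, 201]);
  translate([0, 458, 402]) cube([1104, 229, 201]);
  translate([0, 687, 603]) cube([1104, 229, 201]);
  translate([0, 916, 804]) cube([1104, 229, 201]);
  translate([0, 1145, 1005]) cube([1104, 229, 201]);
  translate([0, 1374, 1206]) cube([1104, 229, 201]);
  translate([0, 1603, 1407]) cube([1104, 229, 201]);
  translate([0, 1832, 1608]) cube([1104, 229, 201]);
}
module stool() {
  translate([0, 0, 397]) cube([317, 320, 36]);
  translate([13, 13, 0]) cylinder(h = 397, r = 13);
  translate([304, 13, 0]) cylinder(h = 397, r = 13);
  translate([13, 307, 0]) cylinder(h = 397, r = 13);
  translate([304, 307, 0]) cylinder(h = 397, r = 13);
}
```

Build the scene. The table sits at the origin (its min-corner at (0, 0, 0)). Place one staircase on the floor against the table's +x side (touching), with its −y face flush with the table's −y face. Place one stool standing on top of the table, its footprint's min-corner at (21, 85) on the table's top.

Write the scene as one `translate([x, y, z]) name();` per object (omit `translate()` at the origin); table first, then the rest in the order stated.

table();
translate([725, 0, 0]) staircase();
translate([21, 85, 681]) stool();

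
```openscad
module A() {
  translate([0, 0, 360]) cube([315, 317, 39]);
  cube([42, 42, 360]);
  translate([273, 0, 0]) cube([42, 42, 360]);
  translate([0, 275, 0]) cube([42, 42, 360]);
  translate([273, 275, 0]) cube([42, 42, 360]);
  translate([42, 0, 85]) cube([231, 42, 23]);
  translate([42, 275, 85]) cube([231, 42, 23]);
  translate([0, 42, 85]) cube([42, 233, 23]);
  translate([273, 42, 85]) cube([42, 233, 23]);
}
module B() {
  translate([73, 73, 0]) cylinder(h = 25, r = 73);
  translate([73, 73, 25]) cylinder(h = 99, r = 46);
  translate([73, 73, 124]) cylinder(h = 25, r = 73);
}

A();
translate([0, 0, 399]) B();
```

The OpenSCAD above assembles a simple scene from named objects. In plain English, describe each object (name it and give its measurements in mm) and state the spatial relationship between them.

A is a four-legged stool. The seat is 315×317 mm, 39 mm thick, top at z = 399 mm. It stands on four square legs, each 42×42 mm in cross-section, from z = 0 to the seat underside, each flush with a corner of the seat. Four stretchers, 42 mm wide and 23 mm tall, connect adjacent legs with their undersides at z = 85 mm, each running between the inner faces of the legs it joins and aligned with the legs' outer faces on the other axis.

B is a spool: two coaxial disc flanges of radius 73 mm and thickness 25 mm, joined by a core cylinder of radius 46 mm and height 99 mm. The lower flange rests on z = 0 and the three cylinders share a vertical axis.

The spool is on top of the stool.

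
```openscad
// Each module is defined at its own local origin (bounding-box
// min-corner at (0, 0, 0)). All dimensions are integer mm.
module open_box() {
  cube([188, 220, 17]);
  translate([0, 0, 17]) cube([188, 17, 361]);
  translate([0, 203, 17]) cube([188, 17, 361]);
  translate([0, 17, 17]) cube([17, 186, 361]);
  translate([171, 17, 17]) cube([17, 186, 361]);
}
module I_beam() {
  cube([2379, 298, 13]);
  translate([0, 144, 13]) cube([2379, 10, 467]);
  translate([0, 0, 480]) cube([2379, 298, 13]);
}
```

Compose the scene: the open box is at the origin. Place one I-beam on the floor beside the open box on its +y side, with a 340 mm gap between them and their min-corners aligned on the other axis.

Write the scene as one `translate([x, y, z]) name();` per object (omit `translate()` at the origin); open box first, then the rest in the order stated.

open_box();
translate([0, 560, 0]) I_beam();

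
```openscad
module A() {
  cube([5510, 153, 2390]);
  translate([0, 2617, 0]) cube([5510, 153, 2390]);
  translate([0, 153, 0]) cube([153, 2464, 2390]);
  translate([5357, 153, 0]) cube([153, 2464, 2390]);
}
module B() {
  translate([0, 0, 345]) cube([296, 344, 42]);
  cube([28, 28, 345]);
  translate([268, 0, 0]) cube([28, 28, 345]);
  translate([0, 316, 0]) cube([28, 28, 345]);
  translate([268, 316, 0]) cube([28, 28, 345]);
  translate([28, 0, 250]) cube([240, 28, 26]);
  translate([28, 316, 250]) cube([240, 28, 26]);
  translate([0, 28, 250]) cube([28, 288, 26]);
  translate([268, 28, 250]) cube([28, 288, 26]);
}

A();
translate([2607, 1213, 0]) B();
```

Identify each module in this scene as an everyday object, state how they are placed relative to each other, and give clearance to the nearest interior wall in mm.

Clearances: x = 2454, y = 1060; minimum 1060 mm.

A is a house frame. B is a stool. The stool sits inside the house frame, centred. The clearance to the nearest interior wall is 1060 mm.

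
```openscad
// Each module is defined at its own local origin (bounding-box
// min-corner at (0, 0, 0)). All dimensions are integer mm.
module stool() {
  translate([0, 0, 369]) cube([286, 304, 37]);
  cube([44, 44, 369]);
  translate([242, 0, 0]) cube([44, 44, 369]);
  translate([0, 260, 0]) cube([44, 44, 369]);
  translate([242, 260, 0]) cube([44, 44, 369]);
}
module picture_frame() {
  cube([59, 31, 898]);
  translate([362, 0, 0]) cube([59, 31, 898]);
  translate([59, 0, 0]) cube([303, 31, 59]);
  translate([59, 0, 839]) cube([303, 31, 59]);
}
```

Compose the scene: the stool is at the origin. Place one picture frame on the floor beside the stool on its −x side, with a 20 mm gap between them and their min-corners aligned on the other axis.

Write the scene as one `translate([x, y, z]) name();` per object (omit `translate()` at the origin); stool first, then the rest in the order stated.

stool();
translate([-441, 0, 0]) picture_frame();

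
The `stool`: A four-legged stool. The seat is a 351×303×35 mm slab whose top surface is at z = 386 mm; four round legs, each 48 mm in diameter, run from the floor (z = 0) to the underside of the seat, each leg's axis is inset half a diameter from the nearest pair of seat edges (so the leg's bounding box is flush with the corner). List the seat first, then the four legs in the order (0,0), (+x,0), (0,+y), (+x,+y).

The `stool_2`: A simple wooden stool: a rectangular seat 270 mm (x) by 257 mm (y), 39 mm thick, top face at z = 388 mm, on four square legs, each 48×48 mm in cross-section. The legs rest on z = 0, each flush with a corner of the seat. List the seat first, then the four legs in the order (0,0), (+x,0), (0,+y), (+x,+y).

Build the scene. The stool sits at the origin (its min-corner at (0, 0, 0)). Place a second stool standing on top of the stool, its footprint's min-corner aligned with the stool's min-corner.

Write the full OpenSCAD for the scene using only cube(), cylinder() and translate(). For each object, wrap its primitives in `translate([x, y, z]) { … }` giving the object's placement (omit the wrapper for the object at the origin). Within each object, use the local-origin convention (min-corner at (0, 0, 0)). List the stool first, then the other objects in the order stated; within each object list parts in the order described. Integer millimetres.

translate([0, 0, 351]) cube([351, 303, 35]);
translate([24, 24, 0]) cylinder(h = 351, r = 24);
translate([327, 24, 0]) cylinder(h = 351, r = 24);
translate([24, 279, 0]) cylinder(h = 351, r = 24);
translate([327, 279, 0]) cylinder(h = 351, r = 24);
translate([0, 0, 386]) {
  translate([0, 0, 349]) cube([270, 257, 39]);
  cube([48, 48, 349]);
  translate([222, 0, 0]) cube([48, 48, 349]);
  translate([0, 209, 0]) cube([48, 48, 349]);
  translate([222, 209, 0]) cube([48, 48, 349]);
}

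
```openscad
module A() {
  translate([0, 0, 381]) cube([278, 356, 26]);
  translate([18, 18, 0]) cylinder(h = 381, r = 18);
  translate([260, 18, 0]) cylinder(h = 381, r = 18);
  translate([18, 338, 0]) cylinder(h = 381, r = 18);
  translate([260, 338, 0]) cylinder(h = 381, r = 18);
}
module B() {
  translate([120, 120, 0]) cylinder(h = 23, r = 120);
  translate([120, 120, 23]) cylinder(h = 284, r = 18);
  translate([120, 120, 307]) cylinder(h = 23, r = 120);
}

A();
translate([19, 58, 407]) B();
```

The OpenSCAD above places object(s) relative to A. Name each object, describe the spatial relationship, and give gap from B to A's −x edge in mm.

A is a stool. B is a spool. The spool is on top of the stool, centred. The gap from the spool to the stool's −x edge is 19 mm.

The spool's min-x is at 19; the stool's min-x is 0; gap = 19 mm.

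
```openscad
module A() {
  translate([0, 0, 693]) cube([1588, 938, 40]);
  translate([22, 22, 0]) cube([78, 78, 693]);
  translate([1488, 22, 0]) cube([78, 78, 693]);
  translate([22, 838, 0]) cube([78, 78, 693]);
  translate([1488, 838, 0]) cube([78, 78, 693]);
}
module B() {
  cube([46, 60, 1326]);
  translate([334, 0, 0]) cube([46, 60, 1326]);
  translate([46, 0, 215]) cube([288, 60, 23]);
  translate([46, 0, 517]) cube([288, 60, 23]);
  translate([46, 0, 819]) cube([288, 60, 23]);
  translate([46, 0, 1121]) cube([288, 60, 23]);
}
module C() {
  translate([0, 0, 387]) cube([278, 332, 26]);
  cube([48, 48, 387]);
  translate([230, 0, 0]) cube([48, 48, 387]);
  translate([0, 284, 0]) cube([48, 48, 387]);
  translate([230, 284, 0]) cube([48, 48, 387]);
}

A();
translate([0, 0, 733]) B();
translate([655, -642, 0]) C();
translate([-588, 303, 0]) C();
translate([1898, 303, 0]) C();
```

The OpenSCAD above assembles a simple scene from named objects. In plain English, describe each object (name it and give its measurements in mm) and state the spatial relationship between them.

A is a table: top 1588 mm (x) × 938 mm (y), 40 mm thick, upper face at z = 733 mm, on four 78×78 mm square legs, each inset 22 mm from the nearest pair of top edges, running from z = 0 to the bottom of the top.

B is a straight ladder. Two 46×60 mm vertical rails, 1326 mm tall, stand 380 mm apart (outside-to-outside) with their front faces coplanar on the −y side. 4 rungs, each 60 mm deep and 23 mm tall, span between the inner faces of the rails, front faces flush with the rails. The lowest rung's underside is at z = 215 mm and rungs are spaced 302 mm apart (underside to underside).

C is a four-legged stool. The seat is a 278×332×26 mm slab whose top surface is at z = 413 mm; four square legs, each 48×48 mm in cross-section, run from the floor (z = 0) to the underside of the seat, each flush with a corner of the seat.

The ladder is on top of the table. Three stools sit around the table at the −y, −x, +x sides.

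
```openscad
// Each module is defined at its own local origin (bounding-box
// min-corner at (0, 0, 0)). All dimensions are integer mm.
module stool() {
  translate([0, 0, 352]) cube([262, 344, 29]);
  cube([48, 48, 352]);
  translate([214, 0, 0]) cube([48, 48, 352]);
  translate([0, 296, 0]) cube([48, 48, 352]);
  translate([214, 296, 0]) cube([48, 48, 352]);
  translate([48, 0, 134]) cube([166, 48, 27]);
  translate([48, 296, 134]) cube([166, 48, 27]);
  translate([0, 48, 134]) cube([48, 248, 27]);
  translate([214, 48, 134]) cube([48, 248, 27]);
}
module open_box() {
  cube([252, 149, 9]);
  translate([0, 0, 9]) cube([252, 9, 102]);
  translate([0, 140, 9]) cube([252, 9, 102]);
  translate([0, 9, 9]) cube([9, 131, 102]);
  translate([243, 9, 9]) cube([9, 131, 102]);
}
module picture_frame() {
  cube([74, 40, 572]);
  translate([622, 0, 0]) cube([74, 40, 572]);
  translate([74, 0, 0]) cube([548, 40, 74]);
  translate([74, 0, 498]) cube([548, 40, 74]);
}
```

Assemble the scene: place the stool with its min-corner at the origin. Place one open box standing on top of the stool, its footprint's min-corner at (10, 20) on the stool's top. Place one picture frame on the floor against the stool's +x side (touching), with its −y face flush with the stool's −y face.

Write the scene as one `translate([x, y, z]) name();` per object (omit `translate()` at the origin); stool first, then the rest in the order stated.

stool();
translate([10, 20, 381]) open_box();
translate([262, 0, 0]) picture_frame();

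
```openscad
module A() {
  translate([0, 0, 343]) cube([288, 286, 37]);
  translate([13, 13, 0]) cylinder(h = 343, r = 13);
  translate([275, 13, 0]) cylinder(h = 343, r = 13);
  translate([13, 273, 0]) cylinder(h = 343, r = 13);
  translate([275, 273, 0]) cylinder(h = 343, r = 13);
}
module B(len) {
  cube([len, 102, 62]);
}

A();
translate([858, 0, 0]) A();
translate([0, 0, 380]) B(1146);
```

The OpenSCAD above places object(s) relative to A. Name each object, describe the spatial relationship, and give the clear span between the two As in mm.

Second stool starts at x = 858; first ends at x = 288; clear span = 858 − 288 = 570 mm.

A is a stool. B is a beam. A beam spans the tops of two stools. The clear span between the two stools is 570 mm.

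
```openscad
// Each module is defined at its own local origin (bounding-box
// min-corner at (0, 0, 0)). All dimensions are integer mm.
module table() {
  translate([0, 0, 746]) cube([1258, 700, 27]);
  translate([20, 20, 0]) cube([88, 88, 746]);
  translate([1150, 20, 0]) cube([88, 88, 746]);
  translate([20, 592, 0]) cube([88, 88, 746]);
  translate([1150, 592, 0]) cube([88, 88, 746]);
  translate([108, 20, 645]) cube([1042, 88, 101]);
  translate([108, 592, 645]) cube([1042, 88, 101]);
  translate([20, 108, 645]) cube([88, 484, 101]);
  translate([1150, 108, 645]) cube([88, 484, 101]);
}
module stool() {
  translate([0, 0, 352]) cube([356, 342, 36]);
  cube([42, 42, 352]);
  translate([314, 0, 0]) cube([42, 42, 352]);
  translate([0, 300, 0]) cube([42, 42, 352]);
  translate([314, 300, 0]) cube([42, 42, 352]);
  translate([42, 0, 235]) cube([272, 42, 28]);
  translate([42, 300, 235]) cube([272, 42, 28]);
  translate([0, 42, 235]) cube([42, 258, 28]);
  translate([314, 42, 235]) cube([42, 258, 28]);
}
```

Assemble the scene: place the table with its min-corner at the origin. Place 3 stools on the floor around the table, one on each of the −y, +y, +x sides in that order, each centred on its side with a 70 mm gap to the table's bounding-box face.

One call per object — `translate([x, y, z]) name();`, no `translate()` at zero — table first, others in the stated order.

table();
translate([451, -412, 0]) stool();
translate([451, 770, 0]) stool();
translate([1328, 179, 0]) stool();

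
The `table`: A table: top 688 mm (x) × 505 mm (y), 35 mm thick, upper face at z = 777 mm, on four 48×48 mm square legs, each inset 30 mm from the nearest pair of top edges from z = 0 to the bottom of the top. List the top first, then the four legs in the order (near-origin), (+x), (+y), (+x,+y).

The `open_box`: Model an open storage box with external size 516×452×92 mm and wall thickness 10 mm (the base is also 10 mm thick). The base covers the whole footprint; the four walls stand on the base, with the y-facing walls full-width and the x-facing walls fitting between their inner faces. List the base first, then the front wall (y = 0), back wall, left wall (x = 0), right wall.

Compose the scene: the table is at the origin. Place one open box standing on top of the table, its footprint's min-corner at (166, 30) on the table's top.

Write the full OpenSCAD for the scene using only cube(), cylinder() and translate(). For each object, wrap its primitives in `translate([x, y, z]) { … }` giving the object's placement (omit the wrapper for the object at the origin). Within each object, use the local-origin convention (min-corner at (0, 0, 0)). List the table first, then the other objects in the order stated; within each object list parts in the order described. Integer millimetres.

translate([0, 0, 742]) cube([688, 505, 35]);
translate([30, 30, 0]) cube([48, 48, 742]);
translate([610, 30, 0]) cube([48, 48, 742]);
translate([30, 427, 0]) cube([48, 48, 742]);
translate([610, 427, 0]) cube([48, 48, 742]);
translate([166, 30, 777]) {
  cube([516, 452, 10]);
  translate([0, 0, 10]) cube([516, 10, 82]);
  translate([0, 442, 10]) cube([516, 10, 82]);
  translate([0, 10, 10]) cube([10, 432, 82]);
  translate([506, 10, 10]) cube([10, 432, 82]);
}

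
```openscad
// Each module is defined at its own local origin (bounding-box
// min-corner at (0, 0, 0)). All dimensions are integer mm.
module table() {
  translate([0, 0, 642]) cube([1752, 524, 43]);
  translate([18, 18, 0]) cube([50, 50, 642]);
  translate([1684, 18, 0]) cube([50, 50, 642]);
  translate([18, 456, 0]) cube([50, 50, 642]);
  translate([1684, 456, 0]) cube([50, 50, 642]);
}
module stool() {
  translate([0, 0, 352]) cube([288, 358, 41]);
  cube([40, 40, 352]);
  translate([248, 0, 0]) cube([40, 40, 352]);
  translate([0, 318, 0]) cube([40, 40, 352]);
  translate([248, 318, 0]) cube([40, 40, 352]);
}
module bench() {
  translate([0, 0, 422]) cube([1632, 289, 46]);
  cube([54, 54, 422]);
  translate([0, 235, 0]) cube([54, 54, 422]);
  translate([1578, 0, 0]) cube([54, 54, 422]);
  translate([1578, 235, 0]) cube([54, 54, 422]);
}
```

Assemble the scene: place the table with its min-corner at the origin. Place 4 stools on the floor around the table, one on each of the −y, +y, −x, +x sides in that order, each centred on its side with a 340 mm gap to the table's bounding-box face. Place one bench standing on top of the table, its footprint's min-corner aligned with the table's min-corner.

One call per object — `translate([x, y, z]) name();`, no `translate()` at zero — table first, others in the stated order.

table();
translate([732, -698, 0]) stool();
translate([732, 864, 0]) stool();
translate([-628, 83, 0]) stool();
translate([2092, 83, 0]) stool();
translate([0, 0, 685]) bench();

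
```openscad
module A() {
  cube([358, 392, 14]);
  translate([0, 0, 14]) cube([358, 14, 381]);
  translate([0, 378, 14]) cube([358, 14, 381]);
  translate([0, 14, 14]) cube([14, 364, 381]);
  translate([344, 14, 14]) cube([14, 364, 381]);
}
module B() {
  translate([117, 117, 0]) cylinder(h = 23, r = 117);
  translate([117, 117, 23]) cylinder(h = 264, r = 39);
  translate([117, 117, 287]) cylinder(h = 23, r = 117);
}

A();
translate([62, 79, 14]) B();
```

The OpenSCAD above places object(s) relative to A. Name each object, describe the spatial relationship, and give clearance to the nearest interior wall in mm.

Clearances: x = 48, y = 65; minimum 48 mm.

A is an open box. B is a spool. The spool sits inside the open box, centred. The clearance to the nearest interior wall is 48 mm.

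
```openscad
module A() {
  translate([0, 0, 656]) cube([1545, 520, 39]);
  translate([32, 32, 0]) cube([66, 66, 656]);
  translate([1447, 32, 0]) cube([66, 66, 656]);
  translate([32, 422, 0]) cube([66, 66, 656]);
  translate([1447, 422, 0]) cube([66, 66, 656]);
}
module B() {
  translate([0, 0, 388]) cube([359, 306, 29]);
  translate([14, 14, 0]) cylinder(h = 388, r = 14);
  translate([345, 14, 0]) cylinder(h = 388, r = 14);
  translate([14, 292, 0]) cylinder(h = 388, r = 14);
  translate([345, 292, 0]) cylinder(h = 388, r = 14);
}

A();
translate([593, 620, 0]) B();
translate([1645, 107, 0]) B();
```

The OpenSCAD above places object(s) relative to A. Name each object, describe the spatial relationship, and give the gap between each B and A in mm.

Each stool's nearest face is 100 mm from the table's bounding box.

A is a table. B is a stool. Two stools sit around the table at the +y, +x sides. The gap between each stool and the table is 100 mm.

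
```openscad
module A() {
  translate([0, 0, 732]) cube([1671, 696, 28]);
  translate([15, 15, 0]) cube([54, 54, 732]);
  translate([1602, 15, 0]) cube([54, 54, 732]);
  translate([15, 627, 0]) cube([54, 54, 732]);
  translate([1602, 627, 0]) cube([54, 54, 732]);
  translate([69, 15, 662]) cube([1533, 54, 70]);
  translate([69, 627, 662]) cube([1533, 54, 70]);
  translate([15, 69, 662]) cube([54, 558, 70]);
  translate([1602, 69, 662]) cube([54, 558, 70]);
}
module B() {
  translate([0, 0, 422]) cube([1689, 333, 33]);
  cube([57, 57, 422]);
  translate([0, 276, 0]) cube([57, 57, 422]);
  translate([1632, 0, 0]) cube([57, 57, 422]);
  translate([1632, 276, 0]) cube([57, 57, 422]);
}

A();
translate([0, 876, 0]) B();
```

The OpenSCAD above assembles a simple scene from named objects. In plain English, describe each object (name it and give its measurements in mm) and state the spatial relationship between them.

A is a table: top 1671 mm (x) × 696 mm (y), 28 mm thick, upper face at z = 760 mm, on four 54×54 mm square legs, each inset 15 mm from the nearest pair of top edges, running from z = 0 to the bottom of the top. Four apron rails, 54 mm thick and 70 mm tall, run between adjacent legs with their top edges flush with the underside of the top and their outer faces flush with the legs' outer faces.

B is a bench: a 1689×333 mm seat slab, 33 mm thick, top at z = 455 mm, on four 57×57 mm square legs flush with the seat corners and standing on z = 0.

The bench is on the floor beside the table on its +y side.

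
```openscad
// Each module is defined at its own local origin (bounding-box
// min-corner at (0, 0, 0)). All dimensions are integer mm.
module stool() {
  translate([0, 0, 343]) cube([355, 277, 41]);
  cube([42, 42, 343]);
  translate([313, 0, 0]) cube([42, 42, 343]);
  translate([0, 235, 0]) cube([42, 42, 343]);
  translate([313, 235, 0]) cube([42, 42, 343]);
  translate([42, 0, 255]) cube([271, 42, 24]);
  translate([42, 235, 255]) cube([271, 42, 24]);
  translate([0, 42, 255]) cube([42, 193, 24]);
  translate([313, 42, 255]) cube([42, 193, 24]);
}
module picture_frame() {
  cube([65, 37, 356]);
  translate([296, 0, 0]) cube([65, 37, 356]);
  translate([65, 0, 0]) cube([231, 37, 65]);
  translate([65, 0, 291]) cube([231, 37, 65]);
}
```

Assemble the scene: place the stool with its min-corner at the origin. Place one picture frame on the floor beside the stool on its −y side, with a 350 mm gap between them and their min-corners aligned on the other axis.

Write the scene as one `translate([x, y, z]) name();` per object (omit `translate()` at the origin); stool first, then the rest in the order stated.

stool();
translate([0, -387, 0]) picture_frame();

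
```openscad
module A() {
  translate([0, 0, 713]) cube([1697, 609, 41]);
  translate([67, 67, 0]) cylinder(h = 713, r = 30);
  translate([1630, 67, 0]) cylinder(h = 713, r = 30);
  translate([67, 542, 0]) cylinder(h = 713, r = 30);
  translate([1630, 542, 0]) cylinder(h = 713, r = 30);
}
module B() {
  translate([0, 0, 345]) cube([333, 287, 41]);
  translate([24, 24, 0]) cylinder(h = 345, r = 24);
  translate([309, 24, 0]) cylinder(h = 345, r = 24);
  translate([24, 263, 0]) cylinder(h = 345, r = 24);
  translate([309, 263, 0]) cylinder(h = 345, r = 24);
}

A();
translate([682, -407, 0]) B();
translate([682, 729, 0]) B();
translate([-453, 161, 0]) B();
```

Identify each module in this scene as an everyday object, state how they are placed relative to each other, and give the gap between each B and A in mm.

Each stool's nearest face is 120 mm from the table's bounding box.

A is a table. B is a stool. Three stools sit around the table at the −y, +y, −x sides. The gap between each stool and the table is 120 mm.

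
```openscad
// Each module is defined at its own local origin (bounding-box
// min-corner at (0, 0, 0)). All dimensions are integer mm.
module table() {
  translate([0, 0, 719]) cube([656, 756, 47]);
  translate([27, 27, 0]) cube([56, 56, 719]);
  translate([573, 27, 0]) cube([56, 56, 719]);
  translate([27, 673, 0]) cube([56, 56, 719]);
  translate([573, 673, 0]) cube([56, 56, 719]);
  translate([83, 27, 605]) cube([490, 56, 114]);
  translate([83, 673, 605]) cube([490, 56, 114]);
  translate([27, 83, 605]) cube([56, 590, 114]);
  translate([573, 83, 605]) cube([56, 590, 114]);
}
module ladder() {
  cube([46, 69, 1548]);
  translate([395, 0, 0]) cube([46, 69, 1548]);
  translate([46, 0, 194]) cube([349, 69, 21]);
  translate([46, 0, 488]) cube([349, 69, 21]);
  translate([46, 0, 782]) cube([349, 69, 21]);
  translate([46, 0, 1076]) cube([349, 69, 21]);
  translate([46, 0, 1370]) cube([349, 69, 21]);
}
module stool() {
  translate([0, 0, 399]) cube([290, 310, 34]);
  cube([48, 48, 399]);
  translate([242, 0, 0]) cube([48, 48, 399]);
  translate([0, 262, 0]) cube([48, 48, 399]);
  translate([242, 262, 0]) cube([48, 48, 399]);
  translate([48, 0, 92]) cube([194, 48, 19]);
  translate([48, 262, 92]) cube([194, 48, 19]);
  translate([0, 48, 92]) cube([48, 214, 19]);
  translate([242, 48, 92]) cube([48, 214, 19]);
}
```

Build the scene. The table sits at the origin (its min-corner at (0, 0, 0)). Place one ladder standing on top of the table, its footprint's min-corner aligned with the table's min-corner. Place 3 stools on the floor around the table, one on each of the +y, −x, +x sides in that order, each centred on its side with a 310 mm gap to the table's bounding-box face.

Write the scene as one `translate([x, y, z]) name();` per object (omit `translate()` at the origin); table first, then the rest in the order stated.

table();
translate([0, 0, 766]) ladder();
translate([183, 1066, 0]) stool();
translate([-600, 223, 0]) stool();
translate([966, 223, 0]) stool();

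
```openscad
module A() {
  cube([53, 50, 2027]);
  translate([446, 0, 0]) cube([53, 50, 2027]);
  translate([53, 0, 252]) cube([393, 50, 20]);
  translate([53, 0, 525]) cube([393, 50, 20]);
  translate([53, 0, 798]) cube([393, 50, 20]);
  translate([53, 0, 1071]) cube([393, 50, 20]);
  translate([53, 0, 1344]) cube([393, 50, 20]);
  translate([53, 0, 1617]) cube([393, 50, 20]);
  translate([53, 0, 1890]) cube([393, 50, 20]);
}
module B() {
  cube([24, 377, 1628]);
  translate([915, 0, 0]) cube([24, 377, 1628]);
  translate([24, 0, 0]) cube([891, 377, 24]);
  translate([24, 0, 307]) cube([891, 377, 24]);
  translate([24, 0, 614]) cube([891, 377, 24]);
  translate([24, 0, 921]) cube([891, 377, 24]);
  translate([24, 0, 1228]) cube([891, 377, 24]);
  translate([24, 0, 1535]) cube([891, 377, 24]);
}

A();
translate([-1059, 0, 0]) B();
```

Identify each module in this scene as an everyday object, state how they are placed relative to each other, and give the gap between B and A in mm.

The bookshelf's nearest face is 120 mm from the ladder's −x face.

A is a ladder. B is a bookshelf. The bookshelf is on the floor beside the ladder on its −x side. The gap between the bookshelf and the ladder is 120 mm.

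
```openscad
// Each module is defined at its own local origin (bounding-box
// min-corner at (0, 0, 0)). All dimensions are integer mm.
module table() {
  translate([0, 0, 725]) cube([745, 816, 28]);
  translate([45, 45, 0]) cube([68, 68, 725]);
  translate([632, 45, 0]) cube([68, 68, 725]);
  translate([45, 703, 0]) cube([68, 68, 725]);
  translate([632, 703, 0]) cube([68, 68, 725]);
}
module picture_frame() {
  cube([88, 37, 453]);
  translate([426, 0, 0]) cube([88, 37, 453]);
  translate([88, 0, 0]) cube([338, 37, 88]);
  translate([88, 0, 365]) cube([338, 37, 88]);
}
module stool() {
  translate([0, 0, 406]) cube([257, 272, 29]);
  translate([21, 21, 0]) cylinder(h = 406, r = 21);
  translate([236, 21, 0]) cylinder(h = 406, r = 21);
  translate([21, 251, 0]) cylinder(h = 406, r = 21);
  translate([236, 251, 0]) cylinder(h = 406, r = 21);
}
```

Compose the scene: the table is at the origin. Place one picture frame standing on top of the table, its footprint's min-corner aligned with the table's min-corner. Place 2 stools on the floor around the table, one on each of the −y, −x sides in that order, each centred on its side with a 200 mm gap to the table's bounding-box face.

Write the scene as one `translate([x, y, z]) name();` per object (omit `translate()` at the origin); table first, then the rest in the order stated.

table();
translate([0, 0, 753]) picture_frame();
translate([244, -472, 0]) stool();
translate([-457, 272, 0]) stool();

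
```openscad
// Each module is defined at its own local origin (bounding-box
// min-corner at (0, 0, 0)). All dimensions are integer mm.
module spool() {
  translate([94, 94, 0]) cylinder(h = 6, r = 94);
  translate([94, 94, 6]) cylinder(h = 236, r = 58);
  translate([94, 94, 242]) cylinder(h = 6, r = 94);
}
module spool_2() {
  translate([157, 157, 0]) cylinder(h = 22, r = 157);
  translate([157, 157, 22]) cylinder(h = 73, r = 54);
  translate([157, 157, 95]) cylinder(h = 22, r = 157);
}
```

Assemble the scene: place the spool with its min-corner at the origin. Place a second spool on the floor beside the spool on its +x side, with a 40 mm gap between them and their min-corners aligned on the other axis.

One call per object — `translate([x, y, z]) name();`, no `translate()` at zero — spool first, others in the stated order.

spool();
translate([228, 0, 0]) spool_2();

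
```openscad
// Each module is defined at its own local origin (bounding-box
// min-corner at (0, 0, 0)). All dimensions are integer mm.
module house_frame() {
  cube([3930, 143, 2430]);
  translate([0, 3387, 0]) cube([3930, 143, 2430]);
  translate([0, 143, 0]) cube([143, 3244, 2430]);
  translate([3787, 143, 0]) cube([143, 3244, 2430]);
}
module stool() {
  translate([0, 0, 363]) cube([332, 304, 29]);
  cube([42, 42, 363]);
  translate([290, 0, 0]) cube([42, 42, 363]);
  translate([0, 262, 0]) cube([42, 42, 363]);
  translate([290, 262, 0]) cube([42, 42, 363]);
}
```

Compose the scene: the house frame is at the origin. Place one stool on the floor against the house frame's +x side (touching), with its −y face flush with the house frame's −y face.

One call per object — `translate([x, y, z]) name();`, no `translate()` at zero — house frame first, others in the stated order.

house_frame();
translate([3930, 0, 0]) stool();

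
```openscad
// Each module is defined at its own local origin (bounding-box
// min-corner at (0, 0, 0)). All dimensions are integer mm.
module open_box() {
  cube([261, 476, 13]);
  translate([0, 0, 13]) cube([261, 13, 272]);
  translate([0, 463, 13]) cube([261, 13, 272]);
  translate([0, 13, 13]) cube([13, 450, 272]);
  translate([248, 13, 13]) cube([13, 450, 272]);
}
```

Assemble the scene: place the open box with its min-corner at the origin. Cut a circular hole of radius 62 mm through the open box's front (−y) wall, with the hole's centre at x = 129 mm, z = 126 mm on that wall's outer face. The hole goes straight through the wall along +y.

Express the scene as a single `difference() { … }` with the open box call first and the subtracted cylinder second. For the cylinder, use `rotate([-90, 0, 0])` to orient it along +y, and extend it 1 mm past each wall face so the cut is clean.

difference() {
  open_box();
  translate([129, -1, 126]) rotate([-90, 0, 0]) cylinder(h = 15, r = 62);
}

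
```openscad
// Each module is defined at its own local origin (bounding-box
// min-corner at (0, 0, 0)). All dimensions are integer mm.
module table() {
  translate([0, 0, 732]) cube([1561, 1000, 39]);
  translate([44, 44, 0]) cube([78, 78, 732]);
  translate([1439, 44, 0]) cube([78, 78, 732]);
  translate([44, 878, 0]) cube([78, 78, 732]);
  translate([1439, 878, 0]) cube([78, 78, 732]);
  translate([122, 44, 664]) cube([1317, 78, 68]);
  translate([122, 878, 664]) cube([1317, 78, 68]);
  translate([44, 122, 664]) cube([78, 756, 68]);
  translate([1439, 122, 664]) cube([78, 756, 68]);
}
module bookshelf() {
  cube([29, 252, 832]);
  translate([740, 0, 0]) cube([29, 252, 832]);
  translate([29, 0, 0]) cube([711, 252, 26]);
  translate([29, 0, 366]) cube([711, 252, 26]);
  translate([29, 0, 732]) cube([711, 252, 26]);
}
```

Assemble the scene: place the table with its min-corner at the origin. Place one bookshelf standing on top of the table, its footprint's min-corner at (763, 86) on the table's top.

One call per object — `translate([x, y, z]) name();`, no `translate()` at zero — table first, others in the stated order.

table();
translate([763, 86, 771]) bookshelf();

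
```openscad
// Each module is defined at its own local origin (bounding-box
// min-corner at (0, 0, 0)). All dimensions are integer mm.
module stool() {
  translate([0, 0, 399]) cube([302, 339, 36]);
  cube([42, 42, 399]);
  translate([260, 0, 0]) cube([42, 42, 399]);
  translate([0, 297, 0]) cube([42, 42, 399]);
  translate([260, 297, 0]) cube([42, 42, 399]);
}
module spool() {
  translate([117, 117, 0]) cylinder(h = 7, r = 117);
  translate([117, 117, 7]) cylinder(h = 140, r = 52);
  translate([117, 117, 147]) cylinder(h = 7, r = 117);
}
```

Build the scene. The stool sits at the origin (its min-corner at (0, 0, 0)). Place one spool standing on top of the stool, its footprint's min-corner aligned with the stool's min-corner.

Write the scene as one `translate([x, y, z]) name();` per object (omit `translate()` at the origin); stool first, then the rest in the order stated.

stool();
translate([0, 0, 435]) spool();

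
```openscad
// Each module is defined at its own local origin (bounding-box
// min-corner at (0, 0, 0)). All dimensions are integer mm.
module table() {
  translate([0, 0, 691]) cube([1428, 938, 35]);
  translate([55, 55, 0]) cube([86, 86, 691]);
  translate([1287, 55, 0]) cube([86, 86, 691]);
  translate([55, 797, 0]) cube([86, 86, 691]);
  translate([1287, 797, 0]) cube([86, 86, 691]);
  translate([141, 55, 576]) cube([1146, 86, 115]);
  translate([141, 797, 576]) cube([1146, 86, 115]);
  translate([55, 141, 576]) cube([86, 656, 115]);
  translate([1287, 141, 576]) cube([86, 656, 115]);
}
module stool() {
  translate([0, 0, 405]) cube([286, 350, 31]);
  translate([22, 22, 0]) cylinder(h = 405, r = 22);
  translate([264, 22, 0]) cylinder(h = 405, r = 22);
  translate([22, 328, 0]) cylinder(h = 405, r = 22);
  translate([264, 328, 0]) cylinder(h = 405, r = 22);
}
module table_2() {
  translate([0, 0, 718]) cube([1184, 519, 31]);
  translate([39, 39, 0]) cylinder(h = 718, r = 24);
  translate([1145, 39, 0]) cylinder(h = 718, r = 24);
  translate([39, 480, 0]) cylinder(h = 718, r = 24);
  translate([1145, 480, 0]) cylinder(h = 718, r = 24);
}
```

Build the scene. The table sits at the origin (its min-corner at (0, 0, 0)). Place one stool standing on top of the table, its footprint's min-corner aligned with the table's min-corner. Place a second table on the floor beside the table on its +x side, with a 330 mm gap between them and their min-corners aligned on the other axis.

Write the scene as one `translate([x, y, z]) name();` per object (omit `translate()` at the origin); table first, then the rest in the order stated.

table();
translate([0, 0, 726]) stool();
translate([1758, 0, 0]) table_2();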